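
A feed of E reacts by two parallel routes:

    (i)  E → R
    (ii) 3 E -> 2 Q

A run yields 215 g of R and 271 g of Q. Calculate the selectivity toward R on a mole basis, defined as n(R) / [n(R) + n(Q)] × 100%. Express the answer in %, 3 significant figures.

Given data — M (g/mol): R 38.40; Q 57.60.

54.3 %

n(R) = 215 / 38.40 = 5.599 mol
n(Q) = 271 / 57.60 = 4.705 mol
selectivity = 5.599/(5.599+4.705) × 100 = 54.34 %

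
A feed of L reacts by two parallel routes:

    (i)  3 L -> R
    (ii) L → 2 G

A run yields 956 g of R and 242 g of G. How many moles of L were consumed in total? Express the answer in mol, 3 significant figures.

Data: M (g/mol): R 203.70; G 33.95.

17.6 mol

n(R) = 956 / 203.70 = 4.693 mol
n(G) = 242 / 33.95 = 7.128 mol
n(L) via (i) = (3/1)×4.693 = 14.08 mol
n(L) via (ii) = (1/2)×7.128 = 3.564 mol
total n(L) = 14.08 + 3.564 = 17.64 mol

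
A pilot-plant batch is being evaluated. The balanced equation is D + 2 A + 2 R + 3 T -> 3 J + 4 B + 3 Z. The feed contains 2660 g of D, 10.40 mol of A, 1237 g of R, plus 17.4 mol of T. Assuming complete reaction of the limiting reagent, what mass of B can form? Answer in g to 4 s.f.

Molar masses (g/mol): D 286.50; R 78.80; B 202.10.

4204 g

n(D) = 2660 / 286.50 = 9.284 mol
n(A) = 10.40 mol
n(R) = 1237 / 78.80 = 15.70 mol
n(T) = 17.40 mol
n/ν for D = 9.284/1 = 9.284
n/ν for A = 10.40/2 = 5.200
n/ν for R = 15.70/2 = 7.850
n/ν for T = 17.40/3 = 5.800
Smallest n/ν is A → limiting reagent.
n(B) = (4/2) × 10.40 = 20.80 mol
mass = 20.80 × 202.10 = 4204 g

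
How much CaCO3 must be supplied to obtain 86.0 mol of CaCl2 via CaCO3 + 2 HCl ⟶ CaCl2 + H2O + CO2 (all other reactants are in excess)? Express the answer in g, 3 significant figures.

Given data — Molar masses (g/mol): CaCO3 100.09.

8610 g

n(CaCl2) = 86.00 mol
n(CaCO3) = (1/1) × 86.00 = 86.00 mol
mass = 86.00 × 100.09 = 8608 g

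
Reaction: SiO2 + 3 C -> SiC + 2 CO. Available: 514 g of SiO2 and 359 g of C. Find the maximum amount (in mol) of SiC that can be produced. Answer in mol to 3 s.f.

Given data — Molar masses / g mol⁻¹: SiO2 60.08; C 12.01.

8.56 mol

n(SiO2) = 514.0 / 60.08 = 8.555 mol
n(C) = 359.0 / 12.01 = 29.89 mol
n/ν for SiO2 = 8.555/1 = 8.555
n/ν for C = 29.89/3 = 9.963
Smallest n/ν is SiO2 → limiting reagent.
n(SiC) = (1/1) × 8.555 = 8.555 mol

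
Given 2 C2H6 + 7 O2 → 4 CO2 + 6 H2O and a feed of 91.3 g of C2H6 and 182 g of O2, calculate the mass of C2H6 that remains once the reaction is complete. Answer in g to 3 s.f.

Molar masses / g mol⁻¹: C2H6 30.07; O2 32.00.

n(C2H6) = 91.30 / 30.07 = 3.036 mol
n(O2) = 182.0 / 32.00 = 5.688 mol
n/ν for C2H6 = 3.036/2 = 1.518
n/ν for O2 = 5.688/7 = 0.8126
Smallest n/ν is O2 → limiting reagent.
C2H6 consumed = (2/7) × 5.688 = 1.625 mol
C2H6 remaining = 3.036 − 1.625 = 1.411 mol
mass = 1.411 × 30.07 = 42.43 g

42.4 g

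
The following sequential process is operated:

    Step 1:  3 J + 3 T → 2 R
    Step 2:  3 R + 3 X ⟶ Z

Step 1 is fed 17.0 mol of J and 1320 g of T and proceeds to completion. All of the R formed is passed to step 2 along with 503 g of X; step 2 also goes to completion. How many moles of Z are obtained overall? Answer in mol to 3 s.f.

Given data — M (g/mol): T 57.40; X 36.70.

Step 1:
n(J) = 17.00 mol
n(T) = 1320 / 57.40 = 23.00 mol
n/ν for J = 17.00/3 = 5.667
n/ν for T = 23.00/3 = 7.667
Smallest n/ν is J → limiting reagent.
n(R) produced = (2/3) × 17.00 = 11.33 mol
Step 2:
n(R) available = 11.33 mol
n(X) = 503.0 / 36.70 = 13.71 mol
n/ν for R = 11.33/3 = 3.777
n/ν for X = 13.71/3 = 4.570
Smallest n/ν is R → limiting reagent.
n(Z) = (1/3) × 11.33 = 3.777 mol

3.78 mol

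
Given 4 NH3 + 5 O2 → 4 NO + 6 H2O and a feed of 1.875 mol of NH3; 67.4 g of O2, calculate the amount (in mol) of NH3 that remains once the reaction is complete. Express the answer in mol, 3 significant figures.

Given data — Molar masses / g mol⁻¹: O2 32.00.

0.190 mol

n(NH3) = 1.875 mol
n(O2) = 67.40 / 32.00 = 2.106 mol
n/ν for NH3 = 1.875/4 = 0.4688
n/ν for O2 = 2.106/5 = 0.4212
Smallest n/ν is O2 → limiting reagent.
NH3 consumed = (4/5) × 2.106 = 1.685 mol
NH3 remaining = 1.875 − 1.685 = 0.1900 mol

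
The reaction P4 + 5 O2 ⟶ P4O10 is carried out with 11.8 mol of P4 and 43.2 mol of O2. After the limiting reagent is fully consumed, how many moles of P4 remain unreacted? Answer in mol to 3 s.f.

3.16 mol

n(P4) = 11.80 mol
n(O2) = 43.20 mol
n/ν → P4: 11.80, O2: 8.640; O2 is limiting.
P4 consumed = (1/5) × 43.20 = 8.640 mol
P4 remaining = 11.80 − 8.640 = 3.160 mol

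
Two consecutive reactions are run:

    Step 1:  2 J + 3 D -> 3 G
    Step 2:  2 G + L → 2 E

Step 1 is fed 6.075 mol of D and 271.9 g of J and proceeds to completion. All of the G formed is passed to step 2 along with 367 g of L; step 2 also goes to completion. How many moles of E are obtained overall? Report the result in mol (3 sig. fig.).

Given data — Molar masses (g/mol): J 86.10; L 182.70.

Step 1:
n(D) = 6.075 mol
n(J) = 271.9 / 86.10 = 3.158 mol
n/ν for D = 6.075/3 = 2.025
n/ν for J = 3.158/2 = 1.579
Smallest n/ν is J → limiting reagent.
n(G) produced = (3/2) × 3.158 = 4.737 mol
Step 2:
n(G) available = 4.737 mol
n(L) = 367.0 / 182.70 = 2.009 mol
n/ν for G = 4.737/2 = 2.369
n/ν for L = 2.009/1 = 2.009
Smallest n/ν is L → limiting reagent.
n(E) = (2/1) × 2.009 = 4.018 mol

4.02 mol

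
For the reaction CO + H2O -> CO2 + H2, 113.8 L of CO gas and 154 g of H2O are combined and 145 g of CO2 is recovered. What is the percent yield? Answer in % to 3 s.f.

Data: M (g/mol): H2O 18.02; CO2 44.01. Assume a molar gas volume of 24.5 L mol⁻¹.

70.9 %

n(CO) = 113.8 / 24.5 = 4.645 mol
n(H2O) = 154.0 / 18.02 = 8.546 mol
n/ν for CO = 4.645/1 = 4.645
n/ν for H2O = 8.546/1 = 8.546
Smallest n/ν is CO → limiting reagent.
theoretical n(CO2) = (1/1) × 4.645 = 4.645 mol → 204.4 g
% yield = 145 / 204.4 × 100 = 70.94 %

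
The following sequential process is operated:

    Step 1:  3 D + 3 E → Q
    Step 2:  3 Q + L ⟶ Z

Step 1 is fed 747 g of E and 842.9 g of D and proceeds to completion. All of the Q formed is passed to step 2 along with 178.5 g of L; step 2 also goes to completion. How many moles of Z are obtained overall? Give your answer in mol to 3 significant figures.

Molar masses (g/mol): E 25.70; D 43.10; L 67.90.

Step 1:
n(E) = 747.0 / 25.70 = 29.07 mol
n(D) = 842.9 / 43.10 = 19.56 mol
n/ν for E = 29.07/3 = 9.690
n/ν for D = 19.56/3 = 6.520
Smallest n/ν is D → limiting reagent.
n(Q) produced = (1/3) × 19.56 = 6.520 mol
Step 2:
n(Q) available = 6.520 mol
n(L) = 178.5 / 67.90 = 2.629 mol
n/ν for Q = 6.520/3 = 2.173
n/ν for L = 2.629/1 = 2.629
Smallest n/ν is Q → limiting reagent.
n(Z) = (1/3) × 6.520 = 2.173 mol

2.17 mol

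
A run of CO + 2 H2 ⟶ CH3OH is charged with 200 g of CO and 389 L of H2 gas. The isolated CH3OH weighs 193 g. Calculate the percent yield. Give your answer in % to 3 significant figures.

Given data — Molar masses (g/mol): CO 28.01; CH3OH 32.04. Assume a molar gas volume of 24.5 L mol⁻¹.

n(CO) = 200.0 / 28.01 = 7.140 mol
n(H2) = 389.0 / 24.5 = 15.88 mol
n/ν for CO = 7.140/1 = 7.140
n/ν for H2 = 15.88/2 = 7.940
Smallest n/ν is CO → limiting reagent.
theoretical n(CH3OH) = (1/1) × 7.140 = 7.140 mol → 228.8 g
% yield = 193 / 228.8 × 100 = 84.35 %

84.4 %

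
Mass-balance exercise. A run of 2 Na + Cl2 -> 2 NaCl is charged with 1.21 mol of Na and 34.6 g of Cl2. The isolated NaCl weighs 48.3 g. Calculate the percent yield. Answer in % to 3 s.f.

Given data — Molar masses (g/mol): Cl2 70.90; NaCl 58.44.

n(Na) = 1.210 mol
n(Cl2) = 34.60 / 70.90 = 0.4880 mol
n/ν for Na = 1.210/2 = 0.6050
n/ν for Cl2 = 0.4880/1 = 0.4880
Smallest n/ν is Cl2 → limiting reagent.
theoretical n(NaCl) = (2/1) × 0.4880 = 0.9760 mol → 57.04 g
% yield = 48.3 / 57.04 × 100 = 84.68 %

84.7 %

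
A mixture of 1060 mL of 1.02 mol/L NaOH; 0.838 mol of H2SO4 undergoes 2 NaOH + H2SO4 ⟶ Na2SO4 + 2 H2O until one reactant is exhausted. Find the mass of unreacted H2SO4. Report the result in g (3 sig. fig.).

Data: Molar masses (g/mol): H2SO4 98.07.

29.2 g

n(NaOH) = 1.02 × 1060/1000 = 1.081 mol
n(H2SO4) = 0.8380 mol
n/ν for NaOH = 1.081/2 = 0.5405
n/ν for H2SO4 = 0.8380/1 = 0.8380
Smallest n/ν is NaOH → limiting reagent.
H2SO4 consumed = (1/2) × 1.081 = 0.5405 mol
H2SO4 remaining = 0.8380 − 0.5405 = 0.2975 mol
mass = 0.2975 × 98.07 = 29.18 g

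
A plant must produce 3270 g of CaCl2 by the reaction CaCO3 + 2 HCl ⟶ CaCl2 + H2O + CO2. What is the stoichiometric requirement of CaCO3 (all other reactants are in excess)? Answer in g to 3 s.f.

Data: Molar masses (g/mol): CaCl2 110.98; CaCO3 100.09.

2950 g

n(CaCl2) = 3270 / 110.98 = 29.46 mol
n(CaCO3) = (1/1) × 29.46 = 29.46 mol
mass = 29.46 × 100.09 = 2949 g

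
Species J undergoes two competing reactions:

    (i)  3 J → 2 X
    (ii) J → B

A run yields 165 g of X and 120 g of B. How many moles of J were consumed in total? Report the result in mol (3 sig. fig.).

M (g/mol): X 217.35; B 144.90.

1.97 mol

n(X) = 165 / 217.35 = 0.7591 mol
n(B) = 120 / 144.90 = 0.8282 mol
n(J) via (i) = (3/2)×0.7591 = 1.139 mol
n(J) via (ii) = (1/1)×0.8282 = 0.8282 mol
total n(J) = 1.139 + 0.8282 = 1.967 mol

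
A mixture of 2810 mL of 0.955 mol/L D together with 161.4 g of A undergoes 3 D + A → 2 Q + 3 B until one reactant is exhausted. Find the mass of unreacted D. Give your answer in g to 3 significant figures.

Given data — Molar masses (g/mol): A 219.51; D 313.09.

n(D) = 0.955 × 2810/1000 = 2.684 mol
n(A) = 161.4 / 219.51 = 0.7353 mol
n/ν for D = 2.684/3 = 0.8947
n/ν for A = 0.7353/1 = 0.7353
Smallest n/ν is A → limiting reagent.
D consumed = (3/1) × 0.7353 = 2.206 mol
D remaining = 2.684 − 2.206 = 0.4780 mol
mass = 0.4780 × 313.09 = 149.7 g

150 g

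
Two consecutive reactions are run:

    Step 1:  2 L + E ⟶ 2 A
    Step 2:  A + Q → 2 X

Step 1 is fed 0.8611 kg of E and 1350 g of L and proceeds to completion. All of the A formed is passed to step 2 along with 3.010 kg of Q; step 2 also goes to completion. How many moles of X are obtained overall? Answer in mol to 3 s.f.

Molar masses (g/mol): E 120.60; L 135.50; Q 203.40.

Step 1:
n(E) = 0.8611×1000 / 120.60 = 7.140 mol
n(L) = 1350 / 135.50 = 9.963 mol
n/ν for E = 7.140/1 = 7.140
n/ν for L = 9.963/2 = 4.982
Smallest n/ν is L → limiting reagent.
n(A) produced = (2/2) × 9.963 = 9.963 mol
Step 2:
n(A) available = 9.963 mol
n(Q) = 3.010×1000 / 203.40 = 14.80 mol
n/ν for A = 9.963/1 = 9.963
n/ν for Q = 14.80/1 = 14.80
Smallest n/ν is A → limiting reagent.
n(X) = (2/1) × 9.963 = 19.93 mol

19.9 mol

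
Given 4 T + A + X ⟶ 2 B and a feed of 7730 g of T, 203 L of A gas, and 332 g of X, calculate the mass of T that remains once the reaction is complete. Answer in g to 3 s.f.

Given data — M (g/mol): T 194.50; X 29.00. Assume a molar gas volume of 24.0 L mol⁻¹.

n(T) = 7730 / 194.50 = 39.74 mol
n(A) = 203.0 / 24.0 = 8.458 mol
n(X) = 332.0 / 29.00 = 11.45 mol
n/ν for T = 39.74/4 = 9.935
n/ν for A = 8.458/1 = 8.458
n/ν for X = 11.45/1 = 11.45
Smallest n/ν is A → limiting reagent.
T consumed = (4/1) × 8.458 = 33.83 mol
T remaining = 39.74 − 33.83 = 5.910 mol
mass = 5.910 × 194.50 = 1149 g

1150 g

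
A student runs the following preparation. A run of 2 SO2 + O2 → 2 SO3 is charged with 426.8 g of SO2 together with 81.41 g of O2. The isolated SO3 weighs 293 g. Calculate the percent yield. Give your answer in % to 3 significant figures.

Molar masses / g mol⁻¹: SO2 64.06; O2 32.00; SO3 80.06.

71.9 %

n(SO2) = 426.8 / 64.06 = 6.663 mol
n(O2) = 81.41 / 32.00 = 2.544 mol
n/ν for SO2 = 6.663/2 = 3.332
n/ν for O2 = 2.544/1 = 2.544
Smallest n/ν is O2 → limiting reagent.
theoretical n(SO3) = (2/1) × 2.544 = 5.088 mol → 407.3 g
% yield = 293 / 407.3 × 100 = 71.94 %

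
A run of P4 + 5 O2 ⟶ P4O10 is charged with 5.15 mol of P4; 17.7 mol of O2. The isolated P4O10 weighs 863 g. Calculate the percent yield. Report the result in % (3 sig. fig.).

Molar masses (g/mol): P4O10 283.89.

85.9 %

n(P4) = 5.150 mol
n(O2) = 17.70 mol
n/ν for P4 = 5.150/1 = 5.150
n/ν for O2 = 17.70/5 = 3.540
Smallest n/ν is O2 → limiting reagent.
theoretical n(P4O10) = (1/5) × 17.70 = 3.540 mol → 1005 g
% yield = 863 / 1005 × 100 = 85.87 %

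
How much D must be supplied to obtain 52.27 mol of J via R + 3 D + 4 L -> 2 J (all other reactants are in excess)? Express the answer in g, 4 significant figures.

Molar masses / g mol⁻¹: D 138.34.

10850 g

n(J) = 52.27 mol
n(D) = (3/2) × 52.27 = 78.41 mol
mass = 78.41 × 138.34 = 10850 g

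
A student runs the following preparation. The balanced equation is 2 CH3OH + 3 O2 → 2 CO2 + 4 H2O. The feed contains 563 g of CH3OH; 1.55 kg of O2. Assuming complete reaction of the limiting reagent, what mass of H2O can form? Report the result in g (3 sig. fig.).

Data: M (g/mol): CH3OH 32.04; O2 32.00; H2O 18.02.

633 g

n(CH3OH) = 563.0 / 32.04 = 17.57 mol
n(O2) = 1.550×1000 / 32.00 = 48.44 mol
n/ν → CH3OH: 8.785, O2: 16.15; CH3OH is limiting.
n(H2O) = (4/2) × 17.57 = 35.14 mol
mass = 35.14 × 18.02 = 633.2 g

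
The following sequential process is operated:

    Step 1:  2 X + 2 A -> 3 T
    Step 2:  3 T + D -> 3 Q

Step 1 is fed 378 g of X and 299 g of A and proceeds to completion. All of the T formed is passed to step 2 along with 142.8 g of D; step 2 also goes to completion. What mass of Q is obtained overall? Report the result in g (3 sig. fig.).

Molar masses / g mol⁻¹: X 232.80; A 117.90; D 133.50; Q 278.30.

Step 1:
n(X) = 378.0 / 232.80 = 1.624 mol
n(A) = 299.0 / 117.90 = 2.536 mol
n/ν → X: 0.8120, A: 1.268; X is limiting.
n(T) produced = (3/2) × 1.624 = 2.436 mol
Step 2:
n(T) available = 2.436 mol
n(D) = 142.8 / 133.50 = 1.070 mol
n/ν → T: 0.8120, D: 1.070; T is limiting.
n(Q) = (3/3) × 2.436 = 2.436 mol
mass = 2.436 × 278.30 = 677.9 g

678 g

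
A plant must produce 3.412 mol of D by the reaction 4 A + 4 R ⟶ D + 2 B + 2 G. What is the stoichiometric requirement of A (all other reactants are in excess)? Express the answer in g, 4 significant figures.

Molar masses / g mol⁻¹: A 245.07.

n(D) = 3.412 mol
n(A) = (4/1) × 3.412 = 13.65 mol
mass = 13.65 × 245.07 = 3345 g

3345 g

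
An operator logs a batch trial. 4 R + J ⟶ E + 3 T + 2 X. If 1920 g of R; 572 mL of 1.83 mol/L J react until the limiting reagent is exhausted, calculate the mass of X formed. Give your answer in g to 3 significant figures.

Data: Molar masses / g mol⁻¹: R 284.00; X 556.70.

1170 g

n(R) = 1920 / 284.00 = 6.761 mol
n(J) = 1.83 × 572.0/1000 = 1.047 mol
n/ν for R = 6.761/4 = 1.690
n/ν for J = 1.047/1 = 1.047
Smallest n/ν is J → limiting reagent.
n(X) = (2/1) × 1.047 = 2.094 mol
mass = 2.094 × 556.70 = 1166 g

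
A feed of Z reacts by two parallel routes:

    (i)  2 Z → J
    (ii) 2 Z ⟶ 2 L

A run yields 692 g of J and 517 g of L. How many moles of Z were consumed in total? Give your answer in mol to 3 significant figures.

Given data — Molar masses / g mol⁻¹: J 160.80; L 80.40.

n(J) = 692 / 160.80 = 4.303 mol
n(L) = 517 / 80.40 = 6.430 mol
n(Z) via (i) = (2/1)×4.303 = 8.606 mol
n(Z) via (ii) = (2/2)×6.430 = 6.430 mol
total n(Z) = 8.606 + 6.430 = 15.04 mol

15.0 mol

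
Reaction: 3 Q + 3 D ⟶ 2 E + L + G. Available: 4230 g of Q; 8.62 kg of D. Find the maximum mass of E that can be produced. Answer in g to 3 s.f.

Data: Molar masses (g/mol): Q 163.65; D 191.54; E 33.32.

n(Q) = 4230 / 163.65 = 25.85 mol
n(D) = 8.620×1000 / 191.54 = 45.00 mol
n/ν for Q = 25.85/3 = 8.617
n/ν for D = 45.00/3 = 15.00
Smallest n/ν is Q → limiting reagent.
n(E) = (2/3) × 25.85 = 17.23 mol
mass = 17.23 × 33.32 = 574.1 g

574 g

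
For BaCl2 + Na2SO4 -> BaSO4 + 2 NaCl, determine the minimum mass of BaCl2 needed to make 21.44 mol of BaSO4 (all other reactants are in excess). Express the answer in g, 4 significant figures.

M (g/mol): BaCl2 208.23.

n(BaSO4) = 21.44 mol
n(BaCl2) = (1/1) × 21.44 = 21.44 mol
mass = 21.44 × 208.23 = 4464 g

4464 g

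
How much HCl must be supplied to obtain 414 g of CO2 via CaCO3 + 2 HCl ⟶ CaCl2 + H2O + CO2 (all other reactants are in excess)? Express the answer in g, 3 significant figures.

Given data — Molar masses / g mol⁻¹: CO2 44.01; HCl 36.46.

n(CO2) = 414 / 44.01 = 9.407 mol
n(HCl) = (2/1) × 9.407 = 18.81 mol
mass = 18.81 × 36.46 = 685.8 g

686 g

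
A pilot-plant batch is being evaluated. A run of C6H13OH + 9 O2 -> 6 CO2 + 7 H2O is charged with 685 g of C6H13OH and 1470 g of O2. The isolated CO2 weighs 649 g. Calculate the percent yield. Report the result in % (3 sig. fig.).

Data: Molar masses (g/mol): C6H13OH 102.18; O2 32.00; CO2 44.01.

n(C6H13OH) = 685.0 / 102.18 = 6.704 mol
n(O2) = 1470 / 32.00 = 45.94 mol
n/ν → C6H13OH: 6.704, O2: 5.104; O2 is limiting.
theoretical n(CO2) = (6/9) × 45.94 = 30.63 mol → 1348 g
% yield = 649 / 1348 × 100 = 48.15 %

48.2 %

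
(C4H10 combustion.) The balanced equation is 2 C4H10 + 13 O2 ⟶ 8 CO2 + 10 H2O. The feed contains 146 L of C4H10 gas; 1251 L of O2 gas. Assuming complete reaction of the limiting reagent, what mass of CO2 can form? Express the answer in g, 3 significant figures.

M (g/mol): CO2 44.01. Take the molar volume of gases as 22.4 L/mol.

n(C4H10) = 146.0 / 22.4 = 6.518 mol
n(O2) = 1251 / 22.4 = 55.85 mol
n/ν for C4H10 = 6.518/2 = 3.259
n/ν for O2 = 55.85/13 = 4.296
Smallest n/ν is C4H10 → limiting reagent.
n(CO2) = (8/2) × 6.518 = 26.07 mol
mass = 26.07 × 44.01 = 1147 g

1150 g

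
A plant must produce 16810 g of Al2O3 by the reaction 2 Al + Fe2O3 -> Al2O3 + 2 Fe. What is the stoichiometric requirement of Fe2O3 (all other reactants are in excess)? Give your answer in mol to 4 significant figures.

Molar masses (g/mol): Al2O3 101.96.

164.9 mol

n(Al2O3) = 16810 / 101.96 = 164.9 mol
n(Fe2O3) = (1/1) × 164.9 = 164.9 mol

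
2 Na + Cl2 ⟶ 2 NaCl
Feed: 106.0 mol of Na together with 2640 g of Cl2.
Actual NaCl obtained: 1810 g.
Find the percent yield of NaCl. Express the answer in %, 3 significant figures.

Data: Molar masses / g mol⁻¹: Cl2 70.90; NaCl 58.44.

n(Na) = 106.0 mol
n(Cl2) = 2640 / 70.90 = 37.24 mol
n/ν → Na: 53.00, Cl2: 37.24; Cl2 is limiting.
theoretical n(NaCl) = (2/1) × 37.24 = 74.48 mol → 4353 g
% yield = 1810 / 4353 × 100 = 41.58 %

41.6 %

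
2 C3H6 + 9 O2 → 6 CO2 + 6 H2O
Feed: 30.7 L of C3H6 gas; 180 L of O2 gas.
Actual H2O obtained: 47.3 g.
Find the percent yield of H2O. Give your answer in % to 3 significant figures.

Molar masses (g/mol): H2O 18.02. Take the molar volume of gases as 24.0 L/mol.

68.4 %

n(C3H6) = 30.70 / 24.0 = 1.279 mol
n(O2) = 180.0 / 24.0 = 7.500 mol
n/ν for C3H6 = 1.279/2 = 0.6395
n/ν for O2 = 7.500/9 = 0.8333
Smallest n/ν is C3H6 → limiting reagent.
theoretical n(H2O) = (6/2) × 1.279 = 3.837 mol → 69.14 g
% yield = 47.3 / 69.14 × 100 = 68.41 %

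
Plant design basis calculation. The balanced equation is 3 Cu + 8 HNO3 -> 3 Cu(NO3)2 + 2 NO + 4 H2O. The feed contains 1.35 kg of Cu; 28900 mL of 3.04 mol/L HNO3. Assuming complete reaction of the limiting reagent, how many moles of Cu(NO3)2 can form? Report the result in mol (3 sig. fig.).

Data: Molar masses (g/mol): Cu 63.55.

n(Cu) = 1.350×1000 / 63.55 = 21.24 mol
n(HNO3) = 3.04 × 28900/1000 = 87.86 mol
n/ν → Cu: 7.080, HNO3: 10.98; Cu is limiting.
n(Cu(NO3)2) = (3/3) × 21.24 = 21.24 mol

21.2 mol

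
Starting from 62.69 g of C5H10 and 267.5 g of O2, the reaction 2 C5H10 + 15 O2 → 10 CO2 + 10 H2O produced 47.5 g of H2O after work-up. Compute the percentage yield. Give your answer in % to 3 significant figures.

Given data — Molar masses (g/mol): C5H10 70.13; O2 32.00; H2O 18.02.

n(C5H10) = 62.69 / 70.13 = 0.8939 mol
n(O2) = 267.5 / 32.00 = 8.359 mol
n/ν for C5H10 = 0.8939/2 = 0.4470
n/ν for O2 = 8.359/15 = 0.5573
Smallest n/ν is C5H10 → limiting reagent.
theoretical n(H2O) = (10/2) × 0.8939 = 4.470 mol → 80.55 g
% yield = 47.5 / 80.55 × 100 = 58.97 %

59.0 %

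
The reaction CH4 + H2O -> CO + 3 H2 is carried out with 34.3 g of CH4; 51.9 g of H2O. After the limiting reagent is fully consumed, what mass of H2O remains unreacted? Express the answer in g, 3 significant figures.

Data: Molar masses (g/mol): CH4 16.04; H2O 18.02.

13.4 g

n(CH4) = 34.30 / 16.04 = 2.138 mol
n(H2O) = 51.90 / 18.02 = 2.880 mol
n/ν → CH4: 2.138, H2O: 2.880; CH4 is limiting.
H2O consumed = (1/1) × 2.138 = 2.138 mol
H2O remaining = 2.880 − 2.138 = 0.7420 mol
mass = 0.7420 × 18.02 = 13.37 g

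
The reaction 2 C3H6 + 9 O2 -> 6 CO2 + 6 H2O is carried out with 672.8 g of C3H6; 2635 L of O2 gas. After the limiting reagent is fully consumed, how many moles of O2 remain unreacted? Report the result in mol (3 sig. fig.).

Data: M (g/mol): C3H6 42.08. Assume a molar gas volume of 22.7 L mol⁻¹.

n(C3H6) = 672.8 / 42.08 = 15.99 mol
n(O2) = 2635 / 22.7 = 116.1 mol
n/ν → C3H6: 7.995, O2: 12.90; C3H6 is limiting.
O2 consumed = (9/2) × 15.99 = 71.96 mol
O2 remaining = 116.1 − 71.96 = 44.14 mol

44.1 mol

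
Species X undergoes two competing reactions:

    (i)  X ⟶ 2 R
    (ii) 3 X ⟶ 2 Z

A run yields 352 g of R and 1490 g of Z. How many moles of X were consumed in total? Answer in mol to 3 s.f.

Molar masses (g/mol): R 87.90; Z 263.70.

n(R) = 352 / 87.90 = 4.005 mol
n(Z) = 1490 / 263.70 = 5.650 mol
n(X) via (i) = (1/2)×4.005 = 2.003 mol
n(X) via (ii) = (3/2)×5.650 = 8.475 mol
total n(X) = 2.003 + 8.475 = 10.48 mol

10.5 mol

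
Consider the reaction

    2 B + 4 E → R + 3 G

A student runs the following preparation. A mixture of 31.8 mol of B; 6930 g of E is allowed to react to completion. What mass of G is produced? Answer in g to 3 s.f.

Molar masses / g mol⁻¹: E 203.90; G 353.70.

9020 g

n(B) = 31.80 mol
n(E) = 6930 / 203.90 = 33.99 mol
n/ν → B: 15.90, E: 8.498; E is limiting.
n(G) = (3/4) × 33.99 = 25.49 mol
mass = 25.49 × 353.70 = 9016 g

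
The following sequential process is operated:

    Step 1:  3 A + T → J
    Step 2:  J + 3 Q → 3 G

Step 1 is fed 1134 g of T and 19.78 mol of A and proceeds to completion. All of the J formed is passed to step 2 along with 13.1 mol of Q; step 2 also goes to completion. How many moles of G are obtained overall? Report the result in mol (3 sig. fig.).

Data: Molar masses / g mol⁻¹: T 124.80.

Step 1:
n(T) = 1134 / 124.80 = 9.087 mol
n(A) = 19.78 mol
n/ν for T = 9.087/1 = 9.087
n/ν for A = 19.78/3 = 6.593
Smallest n/ν is A → limiting reagent.
n(J) produced = (1/3) × 19.78 = 6.593 mol
Step 2:
n(J) available = 6.593 mol
n(Q) = 13.10 mol
n/ν for J = 6.593/1 = 6.593
n/ν for Q = 13.10/3 = 4.367
Smallest n/ν is Q → limiting reagent.
n(G) = (3/3) × 13.10 = 13.10 mol

13.1 mol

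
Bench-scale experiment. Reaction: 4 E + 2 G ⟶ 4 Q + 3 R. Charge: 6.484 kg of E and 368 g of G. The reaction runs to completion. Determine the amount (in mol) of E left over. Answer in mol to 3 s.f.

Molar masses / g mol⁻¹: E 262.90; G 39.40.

n(E) = 6.484×1000 / 262.90 = 24.66 mol
n(G) = 368.0 / 39.40 = 9.340 mol
n/ν for E = 24.66/4 = 6.165
n/ν for G = 9.340/2 = 4.670
Smallest n/ν is G → limiting reagent.
E consumed = (4/2) × 9.340 = 18.68 mol
E remaining = 24.66 − 18.68 = 5.980 mol

5.98 mol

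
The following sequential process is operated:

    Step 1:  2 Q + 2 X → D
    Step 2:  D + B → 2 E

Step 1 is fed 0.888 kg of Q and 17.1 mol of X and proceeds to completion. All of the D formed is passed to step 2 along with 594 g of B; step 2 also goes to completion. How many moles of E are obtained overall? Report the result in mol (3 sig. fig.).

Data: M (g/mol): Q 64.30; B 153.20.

7.75 mol

Step 1:
n(Q) = 0.8880×1000 / 64.30 = 13.81 mol
n(X) = 17.10 mol
n/ν for Q = 13.81/2 = 6.905
n/ν for X = 17.10/2 = 8.550
Smallest n/ν is Q → limiting reagent.
n(D) produced = (1/2) × 13.81 = 6.905 mol
Step 2:
n(D) available = 6.905 mol
n(B) = 594.0 / 153.20 = 3.877 mol
n/ν for D = 6.905/1 = 6.905
n/ν for B = 3.877/1 = 3.877
Smallest n/ν is B → limiting reagent.
n(E) = (2/1) × 3.877 = 7.754 mol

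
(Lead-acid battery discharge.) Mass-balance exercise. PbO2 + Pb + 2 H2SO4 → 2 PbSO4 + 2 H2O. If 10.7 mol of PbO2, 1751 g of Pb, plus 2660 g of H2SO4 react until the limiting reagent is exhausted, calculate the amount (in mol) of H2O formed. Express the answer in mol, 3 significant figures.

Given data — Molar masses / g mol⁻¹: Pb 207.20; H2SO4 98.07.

16.9 mol

n(PbO2) = 10.70 mol
n(Pb) = 1751 / 207.20 = 8.451 mol
n(H2SO4) = 2660 / 98.07 = 27.12 mol
n/ν → PbO2: 10.70, Pb: 8.451, H2SO4: 13.56; Pb is limiting.
n(H2O) = (2/1) × 8.451 = 16.90 mol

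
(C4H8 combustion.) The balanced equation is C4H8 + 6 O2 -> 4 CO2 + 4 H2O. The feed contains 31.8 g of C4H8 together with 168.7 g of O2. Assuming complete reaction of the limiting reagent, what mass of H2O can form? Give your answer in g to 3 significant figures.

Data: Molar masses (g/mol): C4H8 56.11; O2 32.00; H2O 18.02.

40.9 g

n(C4H8) = 31.80 / 56.11 = 0.5667 mol
n(O2) = 168.7 / 32.00 = 5.272 mol
n/ν for C4H8 = 0.5667/1 = 0.5667
n/ν for O2 = 5.272/6 = 0.8787
Smallest n/ν is C4H8 → limiting reagent.
n(H2O) = (4/1) × 0.5667 = 2.267 mol
mass = 2.267 × 18.02 = 40.85 g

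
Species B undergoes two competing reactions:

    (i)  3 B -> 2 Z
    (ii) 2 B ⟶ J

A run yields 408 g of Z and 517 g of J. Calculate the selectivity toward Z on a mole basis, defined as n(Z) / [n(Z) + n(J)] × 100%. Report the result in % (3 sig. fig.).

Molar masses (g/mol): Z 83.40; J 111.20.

51.3 %

n(Z) = 408 / 83.40 = 4.892 mol
n(J) = 517 / 111.20 = 4.649 mol
selectivity = 4.892/(4.892+4.649) × 100 = 51.27 %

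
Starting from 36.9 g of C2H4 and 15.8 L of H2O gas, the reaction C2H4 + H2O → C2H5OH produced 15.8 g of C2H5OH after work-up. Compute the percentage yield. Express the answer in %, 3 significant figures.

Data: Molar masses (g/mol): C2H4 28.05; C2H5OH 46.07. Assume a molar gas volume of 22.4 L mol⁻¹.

n(C2H4) = 36.90 / 28.05 = 1.316 mol
n(H2O) = 15.80 / 22.4 = 0.7054 mol
n/ν → C2H4: 1.316, H2O: 0.7054; H2O is limiting.
theoretical n(C2H5OH) = (1/1) × 0.7054 = 0.7054 mol → 32.50 g
% yield = 15.8 / 32.50 × 100 = 48.62 %

48.6 %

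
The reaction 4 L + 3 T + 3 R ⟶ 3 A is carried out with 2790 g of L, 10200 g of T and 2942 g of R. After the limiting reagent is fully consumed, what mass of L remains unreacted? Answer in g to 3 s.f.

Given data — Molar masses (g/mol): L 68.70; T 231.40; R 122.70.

594 g

n(L) = 2790 / 68.70 = 40.61 mol
n(T) = 10200 / 231.40 = 44.08 mol
n(R) = 2942 / 122.70 = 23.98 mol
n/ν for L = 40.61/4 = 10.15
n/ν for T = 44.08/3 = 14.69
n/ν for R = 23.98/3 = 7.993
Smallest n/ν is R → limiting reagent.
L consumed = (4/3) × 23.98 = 31.97 mol
L remaining = 40.61 − 31.97 = 8.640 mol
mass = 8.640 × 68.70 = 593.6 g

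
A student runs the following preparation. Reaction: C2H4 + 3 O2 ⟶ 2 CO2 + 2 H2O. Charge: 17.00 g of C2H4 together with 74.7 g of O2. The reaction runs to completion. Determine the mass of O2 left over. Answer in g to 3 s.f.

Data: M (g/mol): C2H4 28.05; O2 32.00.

n(C2H4) = 17.00 / 28.05 = 0.6061 mol
n(O2) = 74.70 / 32.00 = 2.334 mol
n/ν for C2H4 = 0.6061/1 = 0.6061
n/ν for O2 = 2.334/3 = 0.7780
Smallest n/ν is C2H4 → limiting reagent.
O2 consumed = (3/1) × 0.6061 = 1.818 mol
O2 remaining = 2.334 − 1.818 = 0.5160 mol
mass = 0.5160 × 32.00 = 16.51 g

16.5 g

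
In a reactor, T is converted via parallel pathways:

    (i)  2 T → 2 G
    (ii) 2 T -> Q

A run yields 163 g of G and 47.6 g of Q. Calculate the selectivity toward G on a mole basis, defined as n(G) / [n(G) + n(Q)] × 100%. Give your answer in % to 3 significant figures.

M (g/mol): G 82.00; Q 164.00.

87.3 %

n(G) = 163 / 82.00 = 1.988 mol
n(Q) = 47.6 / 164.00 = 0.2902 mol
selectivity = 1.988/(1.988+0.2902) × 100 = 87.26 %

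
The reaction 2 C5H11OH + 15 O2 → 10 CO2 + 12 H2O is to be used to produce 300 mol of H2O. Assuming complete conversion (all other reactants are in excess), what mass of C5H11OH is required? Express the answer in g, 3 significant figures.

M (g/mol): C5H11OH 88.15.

4410 g

n(H2O) = 300.0 mol
n(C5H11OH) = (2/12) × 300.0 = 50.00 mol
mass = 50.00 × 88.15 = 4408 g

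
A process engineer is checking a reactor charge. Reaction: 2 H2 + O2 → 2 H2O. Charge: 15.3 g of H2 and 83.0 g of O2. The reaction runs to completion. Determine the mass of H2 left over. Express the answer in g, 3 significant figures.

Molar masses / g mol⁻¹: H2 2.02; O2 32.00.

n(H2) = 15.30 / 2.02 = 7.574 mol
n(O2) = 83.00 / 32.00 = 2.594 mol
n/ν → H2: 3.787, O2: 2.594; O2 is limiting.
H2 consumed = (2/1) × 2.594 = 5.188 mol
H2 remaining = 7.574 − 5.188 = 2.386 mol
mass = 2.386 × 2.02 = 4.820 g

4.82 g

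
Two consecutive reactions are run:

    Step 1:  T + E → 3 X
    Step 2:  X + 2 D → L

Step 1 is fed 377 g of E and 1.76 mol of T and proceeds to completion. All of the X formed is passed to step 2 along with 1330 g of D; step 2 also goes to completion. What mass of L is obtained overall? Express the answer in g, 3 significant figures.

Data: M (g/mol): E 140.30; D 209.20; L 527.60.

1680 g

Step 1:
n(E) = 377.0 / 140.30 = 2.687 mol
n(T) = 1.760 mol
n/ν for E = 2.687/1 = 2.687
n/ν for T = 1.760/1 = 1.760
Smallest n/ν is T → limiting reagent.
n(X) produced = (3/1) × 1.760 = 5.280 mol
Step 2:
n(X) available = 5.280 mol
n(D) = 1330 / 209.20 = 6.358 mol
n/ν for X = 5.280/1 = 5.280
n/ν for D = 6.358/2 = 3.179
Smallest n/ν is D → limiting reagent.
n(L) = (1/2) × 6.358 = 3.179 mol
mass = 3.179 × 527.60 = 1677 g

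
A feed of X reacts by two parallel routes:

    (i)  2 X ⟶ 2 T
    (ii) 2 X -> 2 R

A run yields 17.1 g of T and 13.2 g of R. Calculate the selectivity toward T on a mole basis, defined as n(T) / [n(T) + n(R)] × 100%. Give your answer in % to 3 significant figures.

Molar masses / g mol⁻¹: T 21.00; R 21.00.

n(T) = 17.1 / 21.00 = 0.8143 mol
n(R) = 13.2 / 21.00 = 0.6286 mol
selectivity = 0.8143/(0.8143+0.6286) × 100 = 56.43 %

56.4 %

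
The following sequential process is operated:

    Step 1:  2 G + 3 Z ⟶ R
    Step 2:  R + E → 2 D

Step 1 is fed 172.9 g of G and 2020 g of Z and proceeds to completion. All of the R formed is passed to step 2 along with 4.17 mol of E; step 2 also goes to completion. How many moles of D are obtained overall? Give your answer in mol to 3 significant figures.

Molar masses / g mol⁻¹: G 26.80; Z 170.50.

Step 1:
n(G) = 172.9 / 26.80 = 6.451 mol
n(Z) = 2020 / 170.50 = 11.85 mol
n/ν for G = 6.451/2 = 3.226
n/ν for Z = 11.85/3 = 3.950
Smallest n/ν is G → limiting reagent.
n(R) produced = (1/2) × 6.451 = 3.226 mol
Step 2:
n(R) available = 3.226 mol
n(E) = 4.170 mol
n/ν for R = 3.226/1 = 3.226
n/ν for E = 4.170/1 = 4.170
Smallest n/ν is R → limiting reagent.
n(D) = (2/1) × 3.226 = 6.452 mol

6.45 mol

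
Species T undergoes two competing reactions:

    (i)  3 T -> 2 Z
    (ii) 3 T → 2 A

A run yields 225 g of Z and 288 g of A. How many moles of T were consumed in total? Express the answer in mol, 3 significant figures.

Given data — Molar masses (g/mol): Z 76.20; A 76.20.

n(Z) = 225 / 76.20 = 2.953 mol
n(A) = 288 / 76.20 = 3.780 mol
n(T) via (i) = (3/2)×2.953 = 4.430 mol
n(T) via (ii) = (3/2)×3.780 = 5.670 mol
total n(T) = 4.430 + 5.670 = 10.10 mol

10.1 mol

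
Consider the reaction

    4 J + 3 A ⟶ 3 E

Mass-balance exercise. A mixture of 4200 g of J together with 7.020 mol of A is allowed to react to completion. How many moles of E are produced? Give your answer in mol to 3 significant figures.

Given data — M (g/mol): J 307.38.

7.02 mol

n(J) = 4200 / 307.38 = 13.66 mol
n(A) = 7.020 mol
n/ν for J = 13.66/4 = 3.415
n/ν for A = 7.020/3 = 2.340
Smallest n/ν is A → limiting reagent.
n(E) = (3/3) × 7.020 = 7.020 mol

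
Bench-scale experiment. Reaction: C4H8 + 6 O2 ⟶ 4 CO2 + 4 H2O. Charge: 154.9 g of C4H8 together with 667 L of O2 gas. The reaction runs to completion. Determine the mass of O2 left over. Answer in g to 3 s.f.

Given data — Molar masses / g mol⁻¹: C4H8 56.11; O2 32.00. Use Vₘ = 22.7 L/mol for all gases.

410 g

n(C4H8) = 154.9 / 56.11 = 2.761 mol
n(O2) = 667.0 / 22.7 = 29.38 mol
n/ν → C4H8: 2.761, O2: 4.897; C4H8 is limiting.
O2 consumed = (6/1) × 2.761 = 16.57 mol
O2 remaining = 29.38 − 16.57 = 12.81 mol
mass = 12.81 × 32.00 = 409.9 g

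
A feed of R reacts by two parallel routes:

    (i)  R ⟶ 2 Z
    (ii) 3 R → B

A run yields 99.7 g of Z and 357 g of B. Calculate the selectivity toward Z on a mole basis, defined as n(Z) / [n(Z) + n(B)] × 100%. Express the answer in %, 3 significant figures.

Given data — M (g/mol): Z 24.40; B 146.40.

n(Z) = 99.7 / 24.40 = 4.086 mol
n(B) = 357 / 146.40 = 2.439 mol
selectivity = 4.086/(4.086+2.439) × 100 = 62.62 %

62.6 %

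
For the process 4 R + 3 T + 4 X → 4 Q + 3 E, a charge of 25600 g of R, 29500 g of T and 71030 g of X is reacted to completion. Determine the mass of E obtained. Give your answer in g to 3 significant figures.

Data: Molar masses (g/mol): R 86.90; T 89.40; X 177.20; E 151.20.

n(R) = 25600 / 86.90 = 294.6 mol
n(T) = 29500 / 89.40 = 330.0 mol
n(X) = 71030 / 177.20 = 400.8 mol
n/ν → R: 73.65, T: 110.0, X: 100.2; R is limiting.
n(E) = (3/4) × 294.6 = 221.0 mol
mass = 221.0 × 151.20 = 33420 g

33400 g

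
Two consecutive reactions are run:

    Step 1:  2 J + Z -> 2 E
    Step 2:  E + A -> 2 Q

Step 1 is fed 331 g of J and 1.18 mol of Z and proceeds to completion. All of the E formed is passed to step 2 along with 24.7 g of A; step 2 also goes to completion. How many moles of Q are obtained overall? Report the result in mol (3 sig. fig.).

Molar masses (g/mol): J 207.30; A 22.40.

2.21 mol

Step 1:
n(J) = 331.0 / 207.30 = 1.597 mol
n(Z) = 1.180 mol
n/ν for J = 1.597/2 = 0.7985
n/ν for Z = 1.180/1 = 1.180
Smallest n/ν is J → limiting reagent.
n(E) produced = (2/2) × 1.597 = 1.597 mol
Step 2:
n(E) available = 1.597 mol
n(A) = 24.70 / 22.40 = 1.103 mol
n/ν for E = 1.597/1 = 1.597
n/ν for A = 1.103/1 = 1.103
Smallest n/ν is A → limiting reagent.
n(Q) = (2/1) × 1.103 = 2.206 mol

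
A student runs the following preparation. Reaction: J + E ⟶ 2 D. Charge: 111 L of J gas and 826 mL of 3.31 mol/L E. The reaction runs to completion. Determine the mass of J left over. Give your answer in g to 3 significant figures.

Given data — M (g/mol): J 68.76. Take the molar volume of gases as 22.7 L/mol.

n(J) = 111.0 / 22.7 = 4.890 mol
n(E) = 3.31 × 826.0/1000 = 2.734 mol
n/ν for J = 4.890/1 = 4.890
n/ν for E = 2.734/1 = 2.734
Smallest n/ν is E → limiting reagent.
J consumed = (1/1) × 2.734 = 2.734 mol
J remaining = 4.890 − 2.734 = 2.156 mol
mass = 2.156 × 68.76 = 148.2 g

148 g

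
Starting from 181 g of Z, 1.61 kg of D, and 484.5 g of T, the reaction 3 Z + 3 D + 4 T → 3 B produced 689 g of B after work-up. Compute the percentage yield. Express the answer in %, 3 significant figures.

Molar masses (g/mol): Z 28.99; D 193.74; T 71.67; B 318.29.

42.7 %

n(Z) = 181.0 / 28.99 = 6.244 mol
n(D) = 1.610×1000 / 193.74 = 8.310 mol
n(T) = 484.5 / 71.67 = 6.760 mol
n/ν for Z = 6.244/3 = 2.081
n/ν for D = 8.310/3 = 2.770
n/ν for T = 6.760/4 = 1.690
Smallest n/ν is T → limiting reagent.
theoretical n(B) = (3/4) × 6.760 = 5.070 mol → 1614 g
% yield = 689 / 1614 × 100 = 42.69 %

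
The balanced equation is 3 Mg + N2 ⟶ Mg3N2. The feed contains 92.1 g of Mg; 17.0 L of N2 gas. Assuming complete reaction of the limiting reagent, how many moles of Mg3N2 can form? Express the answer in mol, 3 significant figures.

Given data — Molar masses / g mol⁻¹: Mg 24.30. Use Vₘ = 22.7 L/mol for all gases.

n(Mg) = 92.10 / 24.30 = 3.790 mol
n(N2) = 17.00 / 22.7 = 0.7489 mol
n/ν for Mg = 3.790/3 = 1.263
n/ν for N2 = 0.7489/1 = 0.7489
Smallest n/ν is N2 → limiting reagent.
n(Mg3N2) = (1/1) × 0.7489 = 0.7489 mol

0.749 mol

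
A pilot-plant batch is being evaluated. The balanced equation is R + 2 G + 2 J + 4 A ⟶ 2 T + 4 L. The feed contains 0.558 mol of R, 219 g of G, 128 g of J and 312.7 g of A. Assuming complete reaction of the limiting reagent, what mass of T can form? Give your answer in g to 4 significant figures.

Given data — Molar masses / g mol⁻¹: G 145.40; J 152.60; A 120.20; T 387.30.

324.9 g

n(R) = 0.5580 mol
n(G) = 219.0 / 145.40 = 1.506 mol
n(J) = 128.0 / 152.60 = 0.8388 mol
n(A) = 312.7 / 120.20 = 2.601 mol
n/ν → R: 0.5580, G: 0.7530, J: 0.4194, A: 0.6503; J is limiting.
n(T) = (2/2) × 0.8388 = 0.8388 mol
mass = 0.8388 × 387.30 = 324.9 g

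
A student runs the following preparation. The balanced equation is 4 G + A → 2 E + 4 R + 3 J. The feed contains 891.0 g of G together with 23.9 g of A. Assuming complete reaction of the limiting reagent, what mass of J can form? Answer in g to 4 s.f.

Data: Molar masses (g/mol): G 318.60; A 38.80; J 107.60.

n(G) = 891.0 / 318.60 = 2.797 mol
n(A) = 23.90 / 38.80 = 0.6160 mol
n/ν for G = 2.797/4 = 0.6993
n/ν for A = 0.6160/1 = 0.6160
Smallest n/ν is A → limiting reagent.
n(J) = (3/1) × 0.6160 = 1.848 mol
mass = 1.848 × 107.60 = 198.8 g

198.8 g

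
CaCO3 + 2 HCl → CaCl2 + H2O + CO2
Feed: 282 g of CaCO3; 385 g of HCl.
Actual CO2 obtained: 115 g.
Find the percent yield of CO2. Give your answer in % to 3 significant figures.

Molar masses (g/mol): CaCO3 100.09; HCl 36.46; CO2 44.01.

n(CaCO3) = 282.0 / 100.09 = 2.817 mol
n(HCl) = 385.0 / 36.46 = 10.56 mol
n/ν → CaCO3: 2.817, HCl: 5.280; CaCO3 is limiting.
theoretical n(CO2) = (1/1) × 2.817 = 2.817 mol → 124.0 g
% yield = 115 / 124.0 × 100 = 92.74 %

92.7 %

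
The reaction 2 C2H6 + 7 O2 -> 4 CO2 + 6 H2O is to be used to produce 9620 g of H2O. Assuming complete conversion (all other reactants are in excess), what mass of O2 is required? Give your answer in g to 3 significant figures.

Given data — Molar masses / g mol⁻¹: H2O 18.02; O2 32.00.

19900 g

n(H2O) = 9620 / 18.02 = 533.9 mol
n(O2) = (7/6) × 533.9 = 622.9 mol
mass = 622.9 × 32.00 = 19930 g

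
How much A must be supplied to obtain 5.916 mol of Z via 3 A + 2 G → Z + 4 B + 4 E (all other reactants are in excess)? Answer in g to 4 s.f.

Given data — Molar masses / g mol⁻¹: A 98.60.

1750 g

n(Z) = 5.916 mol
n(A) = (3/1) × 5.916 = 17.75 mol
mass = 17.75 × 98.60 = 1750 g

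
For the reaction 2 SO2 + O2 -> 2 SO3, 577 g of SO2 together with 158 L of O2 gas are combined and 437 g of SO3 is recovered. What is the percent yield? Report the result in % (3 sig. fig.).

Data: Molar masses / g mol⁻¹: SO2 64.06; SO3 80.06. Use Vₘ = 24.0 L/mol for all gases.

60.6 %

n(SO2) = 577.0 / 64.06 = 9.007 mol
n(O2) = 158.0 / 24.0 = 6.583 mol
n/ν → SO2: 4.504, O2: 6.583; SO2 is limiting.
theoretical n(SO3) = (2/2) × 9.007 = 9.007 mol → 721.1 g
% yield = 437 / 721.1 × 100 = 60.60 %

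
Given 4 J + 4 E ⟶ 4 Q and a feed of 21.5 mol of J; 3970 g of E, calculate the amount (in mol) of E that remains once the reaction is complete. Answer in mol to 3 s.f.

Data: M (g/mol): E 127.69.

n(J) = 21.50 mol
n(E) = 3970 / 127.69 = 31.09 mol
n/ν for J = 21.50/4 = 5.375
n/ν for E = 31.09/4 = 7.773
Smallest n/ν is J → limiting reagent.
E consumed = (4/4) × 21.50 = 21.50 mol
E remaining = 31.09 − 21.50 = 9.590 mol

9.59 mol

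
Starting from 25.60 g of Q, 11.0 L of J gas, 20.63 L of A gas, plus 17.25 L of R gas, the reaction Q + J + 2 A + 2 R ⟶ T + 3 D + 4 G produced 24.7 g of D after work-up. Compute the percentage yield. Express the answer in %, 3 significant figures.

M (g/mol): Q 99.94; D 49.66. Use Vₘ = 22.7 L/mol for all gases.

n(Q) = 25.60 / 99.94 = 0.2562 mol
n(J) = 11.00 / 22.7 = 0.4846 mol
n(A) = 20.63 / 22.7 = 0.9088 mol
n(R) = 17.25 / 22.7 = 0.7599 mol
n/ν → Q: 0.2562, J: 0.4846, A: 0.4544, R: 0.3800; Q is limiting.
theoretical n(D) = (3/1) × 0.2562 = 0.7686 mol → 38.17 g
% yield = 24.7 / 38.17 × 100 = 64.71 %

64.7 %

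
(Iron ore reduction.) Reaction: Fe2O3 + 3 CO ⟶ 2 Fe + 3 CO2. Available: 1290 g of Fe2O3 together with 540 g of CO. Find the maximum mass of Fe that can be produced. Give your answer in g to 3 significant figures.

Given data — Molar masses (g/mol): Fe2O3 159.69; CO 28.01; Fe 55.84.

n(Fe2O3) = 1290 / 159.69 = 8.078 mol
n(CO) = 540.0 / 28.01 = 19.28 mol
n/ν → Fe2O3: 8.078, CO: 6.427; CO is limiting.
n(Fe) = (2/3) × 19.28 = 12.85 mol
mass = 12.85 × 55.84 = 717.5 g

718 g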